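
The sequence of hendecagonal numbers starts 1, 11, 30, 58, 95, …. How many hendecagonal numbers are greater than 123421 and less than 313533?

The n-th hendecagonal number is n(9n−7)/2.
Smallest index with value > 123421: n = 167 (giving 124916).
Largest index with value < 313533: n = 264 (giving 312708).
Indices 167 through 264: 98 terms.

98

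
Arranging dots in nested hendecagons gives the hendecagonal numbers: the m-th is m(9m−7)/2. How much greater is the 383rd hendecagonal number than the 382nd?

Consecutive hendecagonal numbers differ by 9n − 8: here 9·383 − 8 = 3439.

3439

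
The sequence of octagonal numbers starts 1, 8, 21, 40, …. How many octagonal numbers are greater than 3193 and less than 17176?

43

The n-th octagonal number is n(3n−2).
Smallest index with value > 3193: n = 33 (giving 3201).
Largest index with value < 17176: n = 75 (giving 16725).
Indices 33 through 75: 43 terms.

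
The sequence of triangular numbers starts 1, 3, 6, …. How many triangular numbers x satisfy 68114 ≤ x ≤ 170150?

The n-th triangular number is n(n+1)/2.
Smallest index with value ≥ 68114: n = 369 (giving 68265).
Largest index with value ≤ 170150: n = 582 (giving 169653).
Indices 369 through 582: 214 terms.

214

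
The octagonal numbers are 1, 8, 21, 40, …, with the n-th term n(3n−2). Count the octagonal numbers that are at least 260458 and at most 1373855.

383

The n-th octagonal number is n(3n−2).
Smallest index with value ≥ 260458: n = 295 (giving 260485).
Largest index with value ≤ 1373855: n = 677 (giving 1373633).
Indices 295 through 677: 383 terms.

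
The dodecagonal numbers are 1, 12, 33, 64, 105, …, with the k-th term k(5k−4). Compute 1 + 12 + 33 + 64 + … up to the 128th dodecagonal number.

Σ i(5i−4) = 5Σi² − 4Σi over i = 1..128.
Σi = 8256 and Σi² = 707264.
5·707264 − 4·8256 = 3503296.

3503296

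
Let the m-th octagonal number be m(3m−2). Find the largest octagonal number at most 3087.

3008

Solve n(3n−2) ≤ 3087 for integer n.
n = 32 gives 3008 ≤ 3087, while n = 33 gives 3201 > 3087; so the answer is 3008.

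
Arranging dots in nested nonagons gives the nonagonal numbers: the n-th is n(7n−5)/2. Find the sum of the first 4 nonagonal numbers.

Σ i(7i−5)/2 = (7Σi² − 5Σi) / 2 over i = 1..4.
Σi = 10 and Σi² = 30.
(7·30 − 5·10) / 2 = 160/2 = 80.

80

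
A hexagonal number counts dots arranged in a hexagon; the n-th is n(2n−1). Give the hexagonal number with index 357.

The 357th hexagonal number is n(2n−1) with n = 357.
357·(2·357 − 1) = 357·713 = 254541.

254541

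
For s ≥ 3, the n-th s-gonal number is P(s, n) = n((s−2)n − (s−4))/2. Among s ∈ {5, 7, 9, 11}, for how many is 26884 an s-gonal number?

s = 5: P(5, 134) = 26867 and P(5, 135) = 27270; 26884 is not s-gonal.
s = 7: P(7, 104) = 26884. ✓
s = 9: P(9, 88) = 26884. ✓
s = 11: P(11, 77) = 26411 and P(11, 78) = 27105; 26884 is not s-gonal.
Hits: s ∈ {7, 9} → 2.

2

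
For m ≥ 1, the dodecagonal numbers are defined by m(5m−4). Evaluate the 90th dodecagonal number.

The 90th dodecagonal number is n(5n−4) with n = 90.
90·(5·90 − 4) = 90·446 = 40140.

40140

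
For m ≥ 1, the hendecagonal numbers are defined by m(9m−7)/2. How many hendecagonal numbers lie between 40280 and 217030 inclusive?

126

The n-th hendecagonal number is n(9n−7)/2.
Smallest index with value ≥ 40280: n = 95 (giving 40280).
Largest index with value ≤ 217030: n = 220 (giving 217030).
Indices 95 through 220: 126 terms.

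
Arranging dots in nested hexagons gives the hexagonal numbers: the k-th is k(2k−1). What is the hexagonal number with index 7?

91

The 7th hexagonal number is n(2n−1) with n = 7.
7·(2·7 − 1) = 7·13 = 91.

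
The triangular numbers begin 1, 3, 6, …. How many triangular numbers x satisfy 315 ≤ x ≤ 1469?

The n-th triangular number is n(n+1)/2.
Smallest index with value ≥ 315: n = 25 (giving 325).
Largest index with value ≤ 1469: n = 53 (giving 1431).
Indices 25 through 53: 29 terms.

29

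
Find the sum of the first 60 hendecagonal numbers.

325740

Σ i(9i−7)/2 = (9Σi² − 7Σi) / 2 over i = 1..60.
Σi = 1830 and Σi² = 73810.
(9·73810 − 7·1830) / 2 = 651480/2 = 325740.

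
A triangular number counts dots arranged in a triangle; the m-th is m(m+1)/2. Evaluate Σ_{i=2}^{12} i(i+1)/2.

Σ i(i+1)/2 = (Σi² + Σi) / 2 over i = 2..12.
Σi = 78 − 1 = 77 and Σi² = 650 − 1 = 649.
(1·649 + 1·77) / 2 = 726/2 = 363.

363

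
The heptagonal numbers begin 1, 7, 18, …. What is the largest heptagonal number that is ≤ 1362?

Solve n(5n−3)/2 ≤ 1362 for integer n.
n = 23 gives 1288 ≤ 1362, while n = 24 gives 1404 > 1362; so the answer is 1288.

1288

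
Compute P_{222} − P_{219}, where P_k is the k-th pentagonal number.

222·(3·222 − 1)/2 = 73815 and 219·(3·219 − 1)/2 = 71832.
Difference: 73815 − 71832 = 1983.

1983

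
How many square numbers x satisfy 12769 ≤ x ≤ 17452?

20

The n-th square number is n².
Smallest index with value ≥ 12769: n = 113 (giving 12769).
Largest index with value ≤ 17452: n = 132 (giving 17424).
Indices 113 through 132: 20 terms.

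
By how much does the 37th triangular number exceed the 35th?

37·38/2 = 703 and 35·36/2 = 630.
Difference: 703 − 630 = 73.

73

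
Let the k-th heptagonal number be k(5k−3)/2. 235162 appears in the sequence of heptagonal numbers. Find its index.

307

Set n(5n−3)/2 = 235162, giving 5n² − 3n − 470324 = 0.
The discriminant is 9 + 40·235162 = 9406489, and √9406489 = 3067.
So n = (3 + 3067) / 10 = 3070/10 = 307.
Check: 307·(5·307 − 3)/2 = 235162. ✓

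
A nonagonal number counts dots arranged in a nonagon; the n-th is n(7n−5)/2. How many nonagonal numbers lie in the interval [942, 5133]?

22

The n-th nonagonal number is n(7n−5)/2.
Smallest index with value ≥ 942: n = 17 (giving 969).
Largest index with value ≤ 5133: n = 38 (giving 4959).
Indices 17 through 38: 22 terms.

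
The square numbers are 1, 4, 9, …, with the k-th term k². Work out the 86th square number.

86² = 7396.

7396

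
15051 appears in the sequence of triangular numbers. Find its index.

173

Set n(n+1)/2 = 15051, giving n² + n − 30102 = 0.
The discriminant is 1 + 8·15051 = 120409, and √120409 = 347.
So n = (-1 + 347) / 2 = 346/2 = 173.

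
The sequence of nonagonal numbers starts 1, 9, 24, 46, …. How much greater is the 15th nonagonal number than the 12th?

15·(7·15 − 5)/2 = 750 and 12·(7·12 − 5)/2 = 474.
Difference: 750 − 474 = 276.

276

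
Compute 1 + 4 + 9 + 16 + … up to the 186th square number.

2162281

Σ_{i=1}^{186} i² = 186·187·373/6 = 2162281.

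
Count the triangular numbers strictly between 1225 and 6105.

60

The n-th triangular number is n(n+1)/2.
Smallest index with value > 1225: n = 50 (giving 1275).
Largest index with value < 6105: n = 109 (giving 5995).
Indices 50 through 109: 60 terms.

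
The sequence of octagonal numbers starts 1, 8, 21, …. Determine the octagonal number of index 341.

The 341st octagonal number is n(3n−2) with n = 341.
341·(3·341 − 2) = 341·1021 = 348161.

348161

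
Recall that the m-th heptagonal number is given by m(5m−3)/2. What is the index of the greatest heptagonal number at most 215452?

293

Solve n(5n−3)/2 ≤ 215452 for integer n.
n = 293 gives 214183 ≤ 215452, while n = 294 gives 215649 > 215452; so the answer is index 293.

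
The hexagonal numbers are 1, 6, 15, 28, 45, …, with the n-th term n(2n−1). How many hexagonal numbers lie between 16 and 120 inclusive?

5

The n-th hexagonal number is n(2n−1).
Smallest index with value ≥ 16: n = 4 (giving 28).
Largest index with value ≤ 120: n = 8 (giving 120).
Indices 4 through 8: 5 terms.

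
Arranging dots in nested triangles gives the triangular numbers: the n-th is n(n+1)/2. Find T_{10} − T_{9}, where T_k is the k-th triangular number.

Consecutive triangular numbers differ by n: T_{10} − T_{9} = 10.

10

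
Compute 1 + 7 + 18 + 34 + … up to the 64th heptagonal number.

220480

Σ i(5i−3)/2 = (5Σi² − 3Σi) / 2 over i = 1..64.
Σi = 2080 and Σi² = 89440.
(5·89440 − 3·2080) / 2 = 440960/2 = 220480.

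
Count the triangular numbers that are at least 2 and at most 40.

7

The n-th triangular number is n(n+1)/2.
Smallest index with value ≥ 2: n = 2 (giving 3).
Largest index with value ≤ 40: n = 8 (giving 36).
Indices 2 through 8: 7 terms.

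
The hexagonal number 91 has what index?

7

Set n(2n−1) = 91, giving 2n² − n − 91 = 0.
So n = (1 + 27) / 4 = 28/4 = 7.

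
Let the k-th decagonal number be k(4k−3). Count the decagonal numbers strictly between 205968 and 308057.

50

The n-th decagonal number is n(4n−3).
Smallest index with value > 205968: n = 228 (giving 207252).
Largest index with value < 308057: n = 277 (giving 306085).
Indices 228 through 277: 50 terms.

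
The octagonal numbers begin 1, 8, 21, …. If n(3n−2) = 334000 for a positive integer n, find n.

334

Set n(3n−2) = 334000, giving 3n² − 2n − 334000 = 0.
The discriminant is 4 + 12·334000 = 4008004, and √4008004 = 2002.
So n = (2 + 2002) / 6 = 2004/6 = 334.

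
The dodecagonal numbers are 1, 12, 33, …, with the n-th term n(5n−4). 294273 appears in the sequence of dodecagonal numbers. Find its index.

Set n(5n−4) = 294273, giving 5n² − 4n − 294273 = 0.
The discriminant is 16 + 20·294273 = 5885476, and √5885476 = 2426.
So n = (4 + 2426) / 10 = 2430/10 = 243.
Check: 243·(5·243 − 4) = 294273. ✓

243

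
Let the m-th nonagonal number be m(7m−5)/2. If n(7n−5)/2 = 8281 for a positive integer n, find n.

49

Set n(7n−5)/2 = 8281, giving 7n² − 5n − 16562 = 0.
So n = (5 + 681) / 14 = 686/14 = 49.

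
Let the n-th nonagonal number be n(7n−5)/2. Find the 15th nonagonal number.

750

The 15th nonagonal number is n(7n−5)/2 with n = 15.
15·(7·15 − 5)/2 = 15·100/2 = 15·50 = 750.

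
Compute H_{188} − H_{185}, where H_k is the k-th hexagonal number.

188·(2·188 − 1) = 70500 and 185·(2·185 − 1) = 68265.
Difference: 70500 − 68265 = 2235.

2235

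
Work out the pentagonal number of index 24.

852

24·(3·24 − 1)/2 = 24·71/2 = 852.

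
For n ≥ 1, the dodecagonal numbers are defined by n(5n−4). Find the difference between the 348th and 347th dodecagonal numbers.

Consecutive dodecagonal numbers differ by 10n − 9: here 10·348 − 9 = 3471.

3471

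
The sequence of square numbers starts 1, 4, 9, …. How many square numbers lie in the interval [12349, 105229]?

The n-th square number is n².
Smallest index with value ≥ 12349: n = 112 (giving 12544).
Largest index with value ≤ 105229: n = 324 (giving 104976).
Indices 112 through 324: 213 terms.

213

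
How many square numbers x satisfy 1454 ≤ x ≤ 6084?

40

The n-th square number is n².
Smallest index with value ≥ 1454: n = 39 (giving 1521).
Largest index with value ≤ 6084: n = 78 (giving 6084).
Indices 39 through 78: 40 terms.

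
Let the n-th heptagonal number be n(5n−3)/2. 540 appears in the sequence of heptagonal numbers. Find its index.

15

Set n(5n−3)/2 = 540, giving 5n² − 3n − 1080 = 0.
The discriminant is 9 + 40·540 = 21609, and √21609 = 147.
So n = (3 + 147) / 10 = 150/10 = 15.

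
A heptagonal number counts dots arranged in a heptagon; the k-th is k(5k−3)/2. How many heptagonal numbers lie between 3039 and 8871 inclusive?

The n-th heptagonal number is n(5n−3)/2.
Smallest index with value ≥ 3039: n = 36 (giving 3186).
Largest index with value ≤ 8871: n = 59 (giving 8614).
Indices 36 through 59: 24 terms.

24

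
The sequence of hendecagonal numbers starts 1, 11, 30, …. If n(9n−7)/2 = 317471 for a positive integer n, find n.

Set n(9n−7)/2 = 317471, giving 9n² − 7n − 634942 = 0.
The discriminant is 49 + 72·317471 = 22857961, and √22857961 = 4781.
So n = (7 + 4781) / 18 = 4788/18 = 266.

266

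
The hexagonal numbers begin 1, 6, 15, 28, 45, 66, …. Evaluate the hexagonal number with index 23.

The 23rd hexagonal number is n(2n−1) with n = 23.
23·(2·23 − 1) = 23·45 = 1035.

1035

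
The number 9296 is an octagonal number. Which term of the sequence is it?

Set n(3n−2) = 9296, giving 3n² − 2n − 9296 = 0.
The discriminant is 4 + 12·9296 = 111556, and √111556 = 334.
So n = (2 + 334) / 6 = 336/6 = 56.

56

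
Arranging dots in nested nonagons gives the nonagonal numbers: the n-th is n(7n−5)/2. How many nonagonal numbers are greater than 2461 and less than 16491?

The n-th nonagonal number is n(7n−5)/2.
Smallest index with value > 2461: n = 27 (giving 2484).
Largest index with value < 16491: n = 68 (giving 16014).
Indices 27 through 68: 42 terms.

42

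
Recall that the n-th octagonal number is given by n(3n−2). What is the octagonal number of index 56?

9296

The 56th octagonal number is n(3n−2) with n = 56.
56·(3·56 − 2) = 56·166 = 9296.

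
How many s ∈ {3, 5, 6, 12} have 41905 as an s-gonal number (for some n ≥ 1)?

2

s = 3: P(3, 289) = 41905. ✓
s = 5: P(5, 167) = 41750 and P(5, 168) = 42252; 41905 is not s-gonal.
s = 6: P(6, 145) = 41905. ✓
s = 12: P(12, 91) = 41041 and P(12, 92) = 41952; 41905 is not s-gonal.
Hits: s ∈ {3, 6} → 2.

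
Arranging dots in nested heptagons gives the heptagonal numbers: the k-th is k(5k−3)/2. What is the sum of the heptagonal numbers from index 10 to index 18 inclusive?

4371

Σ i(5i−3)/2 = (5Σi² − 3Σi) / 2 over i = 10..18.
Σi = 171 − 45 = 126 and Σi² = 2109 − 285 = 1824.
(5·1824 − 3·126) / 2 = 8742/2 = 4371.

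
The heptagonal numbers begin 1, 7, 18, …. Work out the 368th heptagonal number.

338008

The 368th heptagonal number is n(5n−3)/2 with n = 368.
368·(5·368 − 3)/2 = 368·1837/2 = 338008.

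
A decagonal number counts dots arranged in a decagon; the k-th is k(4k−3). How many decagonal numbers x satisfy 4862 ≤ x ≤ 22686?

The n-th decagonal number is n(4n−3).
Smallest index with value ≥ 4862: n = 36 (giving 5076).
Largest index with value ≤ 22686: n = 75 (giving 22275).
Indices 36 through 75: 40 terms.

40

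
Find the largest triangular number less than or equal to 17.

Solve n(n+1)/2 ≤ 17 for integer n.
n = 5 gives 15 ≤ 17, while n = 6 gives 21 > 17; so the answer is 15.

15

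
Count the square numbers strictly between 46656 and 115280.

123

The n-th square number is n².
Smallest index with value > 46656: n = 217 (giving 47089).
Largest index with value < 115280: n = 339 (giving 114921).
Indices 217 through 339: 123 terms.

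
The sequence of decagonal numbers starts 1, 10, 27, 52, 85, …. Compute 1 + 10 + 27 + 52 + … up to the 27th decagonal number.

Σ i(4i−3) = 4Σi² − 3Σi over i = 1..27.
Σi = 378 and Σi² = 6930.
4·6930 − 3·378 = 26586.

26586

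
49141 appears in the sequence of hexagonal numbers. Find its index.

Set n(2n−1) = 49141, giving 2n² − n − 49141 = 0.
The discriminant is 1 + 8·49141 = 393129, and √393129 = 627.
So n = (1 + 627) / 4 = 628/4 = 157.
Check: 157·(2·157 − 1) = 49141. ✓

157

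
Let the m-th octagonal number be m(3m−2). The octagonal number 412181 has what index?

Set n(3n−2) = 412181, giving 3n² − 2n − 412181 = 0.
The discriminant is 4 + 12·412181 = 4946176, and √4946176 = 2224.
So n = (2 + 2224) / 6 = 2226/6 = 371.

371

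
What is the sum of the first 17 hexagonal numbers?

Σ i(2i−1) = 2Σi² − Σi over i = 1..17.
Σi = 153 and Σi² = 1785.
2·1785 − 1·153 = 3417.

3417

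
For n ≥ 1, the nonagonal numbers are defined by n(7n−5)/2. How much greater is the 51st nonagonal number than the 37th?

51·(7·51 − 5)/2 = 8976 and 37·(7·37 − 5)/2 = 4699.
Difference: 8976 − 4699 = 4277.

4277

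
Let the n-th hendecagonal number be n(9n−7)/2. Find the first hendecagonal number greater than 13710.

Solve n(9n−7)/2 > 13710 for integer n.
The largest n with value ≤ 13710 is 55 (since 13420 ≤ 13710 < 13916), so the first above is n = 56, value 13916.

13916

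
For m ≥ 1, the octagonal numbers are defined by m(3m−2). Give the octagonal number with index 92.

25208

The 92nd octagonal number is n(3n−2) with n = 92.
92·(3·92 − 2) = 92·274 = 25208.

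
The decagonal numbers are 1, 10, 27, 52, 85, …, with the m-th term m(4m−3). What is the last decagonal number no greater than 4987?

Solve n(4n−3) ≤ 4987 for integer n.
n = 35 gives 4795 ≤ 4987, while n = 36 gives 5076 > 4987; so the answer is 4795.

4795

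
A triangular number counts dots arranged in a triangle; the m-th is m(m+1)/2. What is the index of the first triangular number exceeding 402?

28

Solve n(n+1)/2 > 402 for integer n.
The largest n with value ≤ 402 is 27 (since 378 ≤ 402 < 406), so the first above is n = 28, value 406.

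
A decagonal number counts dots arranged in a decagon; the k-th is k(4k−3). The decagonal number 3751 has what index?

Set n(4n−3) = 3751, giving 4n² − 3n − 3751 = 0.
So n = (3 + 245) / 8 = 248/8 = 31.

31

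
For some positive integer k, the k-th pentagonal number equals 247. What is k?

13

Set n(3n−1)/2 = 247, giving 3n² − n − 494 = 0.
So n = (1 + 77) / 6 = 78/6 = 13.
Check: 13·(3·13 − 1)/2 = 247. ✓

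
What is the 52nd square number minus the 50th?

204

52² = 2704 and 50² = 2500.
Difference: 2704 − 2500 = 204.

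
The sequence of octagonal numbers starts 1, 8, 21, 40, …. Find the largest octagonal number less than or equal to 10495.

10325

Solve n(3n−2) ≤ 10495 for integer n.
n = 59 gives 10325 ≤ 10495, while n = 60 gives 10680 > 10495; so the answer is 10325.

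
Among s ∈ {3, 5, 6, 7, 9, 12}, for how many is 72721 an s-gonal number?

s = 3: P(3, 380) = 72390 and P(3, 381) = 72771; 72721 is not s-gonal.
s = 5: P(5, 220) = 72490 and P(5, 221) = 73151; 72721 is not s-gonal.
s = 6: P(6, 190) = 72010 and P(6, 191) = 72771; 72721 is not s-gonal.
s = 7: P(7, 170) = 71995 and P(7, 171) = 72846; 72721 is not s-gonal.
s = 9: P(9, 144) = 72216 and P(9, 145) = 73225; 72721 is not s-gonal.
s = 12: P(12, 121) = 72721. ✓
Hits: s ∈ {12} → 1.

1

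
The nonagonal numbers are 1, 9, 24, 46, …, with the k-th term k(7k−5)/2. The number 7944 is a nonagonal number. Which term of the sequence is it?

48

Set n(7n−5)/2 = 7944, giving 7n² − 5n − 15888 = 0.
The discriminant is 25 + 56·7944 = 444889, and √444889 = 667.
So n = (5 + 667) / 14 = 672/14 = 48.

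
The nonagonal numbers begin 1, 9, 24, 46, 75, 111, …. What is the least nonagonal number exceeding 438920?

440200

Solve n(7n−5)/2 > 438920 for integer n.
The largest n with value ≤ 438920 is 354 (since 437721 ≤ 438920 < 440200), so the first above is n = 355, value 440200.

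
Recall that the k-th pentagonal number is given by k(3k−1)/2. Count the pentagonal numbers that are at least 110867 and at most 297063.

The n-th pentagonal number is n(3n−1)/2.
Smallest index with value ≥ 110867: n = 273 (giving 111657).
Largest index with value ≤ 297063: n = 445 (giving 296815).
Indices 273 through 445: 173 terms.

173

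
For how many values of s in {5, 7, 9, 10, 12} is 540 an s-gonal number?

s = 5: P(5, 19) = 532 and P(5, 20) = 590; 540 is not s-gonal.
s = 7: P(7, 15) = 540. ✓
s = 9: P(9, 12) = 474 and P(9, 13) = 559; 540 is not s-gonal.
s = 10: P(10, 12) = 540. ✓
s = 12: P(12, 10) = 460 and P(12, 11) = 561; 540 is not s-gonal.
Hits: s ∈ {7, 10} → 2.

2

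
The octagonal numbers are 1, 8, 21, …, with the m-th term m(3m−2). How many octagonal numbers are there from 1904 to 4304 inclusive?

13

The n-th octagonal number is n(3n−2).
Smallest index with value ≥ 1904: n = 26 (giving 1976).
Largest index with value ≤ 4304: n = 38 (giving 4256).
Indices 26 through 38: 13 terms.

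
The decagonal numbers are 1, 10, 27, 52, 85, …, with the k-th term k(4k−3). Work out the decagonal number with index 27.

The 27th decagonal number is n(4n−3) with n = 27.
27·(4·27 − 3) = 27·105 = 2835.

2835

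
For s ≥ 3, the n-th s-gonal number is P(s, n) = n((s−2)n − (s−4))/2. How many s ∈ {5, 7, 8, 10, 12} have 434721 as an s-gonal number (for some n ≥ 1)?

1

s = 5: P(5, 538) = 433897 and P(5, 539) = 435512; 434721 is not s-gonal.
s = 7: P(7, 417) = 434097 and P(7, 418) = 436183; 434721 is not s-gonal.
s = 8: P(8, 381) = 434721. ✓
s = 10: P(10, 330) = 434610 and P(10, 331) = 437251; 434721 is not s-gonal.
s = 12: P(12, 295) = 433945 and P(12, 296) = 436896; 434721 is not s-gonal.
Hits: s ∈ {8} → 1.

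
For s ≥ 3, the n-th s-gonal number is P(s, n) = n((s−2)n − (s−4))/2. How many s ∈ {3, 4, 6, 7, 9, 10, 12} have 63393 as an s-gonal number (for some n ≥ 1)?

1

s = 3: P(3, 355) = 63190 and P(3, 356) = 63546; 63393 is not s-gonal.
s = 4: P(4, 251) = 63001 and P(4, 252) = 63504; 63393 is not s-gonal.
s = 6: P(6, 178) = 63190 and P(6, 179) = 63903; 63393 is not s-gonal.
s = 7: P(7, 159) = 62964 and P(7, 160) = 63760; 63393 is not s-gonal.
s = 9: P(9, 134) = 62511 and P(9, 135) = 63450; 63393 is not s-gonal.
s = 10: P(10, 126) = 63126 and P(10, 127) = 64135; 63393 is not s-gonal.
s = 12: P(12, 113) = 63393. ✓
Hits: s ∈ {12} → 1.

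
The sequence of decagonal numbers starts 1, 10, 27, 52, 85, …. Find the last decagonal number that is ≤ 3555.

Solve n(4n−3) ≤ 3555 for integer n.
n = 30 gives 3510 ≤ 3555, while n = 31 gives 3751 > 3555; so the answer is 3510.

3510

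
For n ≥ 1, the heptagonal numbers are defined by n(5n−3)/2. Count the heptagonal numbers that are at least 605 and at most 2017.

The n-th heptagonal number is n(5n−3)/2.
Smallest index with value ≥ 605: n = 16 (giving 616).
Largest index with value ≤ 2017: n = 28 (giving 1918).
Indices 16 through 28: 13 terms.

13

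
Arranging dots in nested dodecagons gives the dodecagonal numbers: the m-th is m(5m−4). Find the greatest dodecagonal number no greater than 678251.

675648

Solve n(5n−4) ≤ 678251 for integer n.
n = 368 gives 675648 ≤ 678251, while n = 369 gives 679329 > 678251; so the answer is 675648.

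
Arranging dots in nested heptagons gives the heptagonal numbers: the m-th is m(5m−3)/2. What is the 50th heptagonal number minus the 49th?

246

Consecutive heptagonal numbers differ by 5n − 4: here 5·50 − 4 = 246.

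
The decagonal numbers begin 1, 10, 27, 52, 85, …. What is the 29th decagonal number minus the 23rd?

1230

29·(4·29 − 3) = 3277 and 23·(4·23 − 3) = 2047.
Difference: 3277 − 2047 = 1230.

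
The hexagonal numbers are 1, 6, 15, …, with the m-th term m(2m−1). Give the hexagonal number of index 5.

45

The 5th hexagonal number is n(2n−1) with n = 5.
5·(2·5 − 1) = 5·9 = 45.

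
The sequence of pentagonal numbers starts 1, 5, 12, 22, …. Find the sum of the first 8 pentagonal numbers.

288

Σ i(3i−1)/2 = (3Σi² − Σi) / 2 over i = 1..8.
Σi = 36 and Σi² = 204.
(3·204 − 1·36) / 2 = 576/2 = 288.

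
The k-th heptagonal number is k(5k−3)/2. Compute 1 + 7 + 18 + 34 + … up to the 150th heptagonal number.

2823700

Σ i(5i−3)/2 = (5Σi² − 3Σi) / 2 over i = 1..150.
Σi = 11325 and Σi² = 1136275.
(5·1136275 − 3·11325) / 2 = 5647400/2 = 2823700.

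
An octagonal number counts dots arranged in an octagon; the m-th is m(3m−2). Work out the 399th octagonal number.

The 399th octagonal number is n(3n−2) with n = 399.
399·(3·399 − 2) = 399·1195 = 476805.

476805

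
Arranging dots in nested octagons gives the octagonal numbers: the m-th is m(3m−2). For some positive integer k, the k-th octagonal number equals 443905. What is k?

Set n(3n−2) = 443905, giving 3n² − 2n − 443905 = 0.
The discriminant is 4 + 12·443905 = 5326864, and √5326864 = 2308.
So n = (2 + 2308) / 6 = 2310/6 = 385.
Check: 385·(3·385 − 2) = 443905. ✓

385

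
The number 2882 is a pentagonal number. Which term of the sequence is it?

Set n(3n−1)/2 = 2882, giving 3n² − n − 5764 = 0.
The discriminant is 1 + 24·2882 = 69169, and √69169 = 263.
So n = (1 + 263) / 6 = 264/6 = 44.

44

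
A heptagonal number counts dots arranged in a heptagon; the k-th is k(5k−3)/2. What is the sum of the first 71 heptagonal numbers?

300756

Σ i(5i−3)/2 = (5Σi² − 3Σi) / 2 over i = 1..71.
Σi = 2556 and Σi² = 121836.
(5·121836 − 3·2556) / 2 = 601512/2 = 300756.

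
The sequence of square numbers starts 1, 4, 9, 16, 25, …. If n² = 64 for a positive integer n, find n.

We need n² = 64, so n = √64 = 8.
Check: 8² = 64. ✓

8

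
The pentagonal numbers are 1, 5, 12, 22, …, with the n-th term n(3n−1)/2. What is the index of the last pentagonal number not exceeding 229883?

391

Solve n(3n−1)/2 ≤ 229883 for integer n.
n = 391 gives 229126 ≤ 229883, while n = 392 gives 230300 > 229883; so the answer is index 391.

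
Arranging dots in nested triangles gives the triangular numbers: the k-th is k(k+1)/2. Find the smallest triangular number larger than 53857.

Solve n(n+1)/2 > 53857 for integer n.
The largest n with value ≤ 53857 is 327 (since 53628 ≤ 53857 < 53956), so the first above is n = 328, value 53956.

53956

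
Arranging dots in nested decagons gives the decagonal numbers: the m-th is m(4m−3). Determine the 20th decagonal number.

1540

20·(4·20 − 3) = 20·77 = 1540.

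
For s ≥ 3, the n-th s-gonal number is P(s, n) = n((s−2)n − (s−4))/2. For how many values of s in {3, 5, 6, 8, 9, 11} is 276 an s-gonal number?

s = 3: P(3, 23) = 276. ✓
s = 5: P(5, 13) = 247 and P(5, 14) = 287; 276 is not s-gonal.
s = 6: P(6, 12) = 276. ✓
s = 8: P(8, 9) = 225 and P(8, 10) = 280; 276 is not s-gonal.
s = 9: P(9, 9) = 261 and P(9, 10) = 325; 276 is not s-gonal.
s = 11: P(11, 8) = 260 and P(11, 9) = 333; 276 is not s-gonal.
Hits: s ∈ {3, 6} → 2.

2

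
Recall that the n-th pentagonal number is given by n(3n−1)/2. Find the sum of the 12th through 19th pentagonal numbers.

2884

Σ i(3i−1)/2 = (3Σi² − Σi) / 2 over i = 12..19.
Σi = 190 − 66 = 124 and Σi² = 2470 − 506 = 1964.
(3·1964 − 1·124) / 2 = 5768/2 = 2884.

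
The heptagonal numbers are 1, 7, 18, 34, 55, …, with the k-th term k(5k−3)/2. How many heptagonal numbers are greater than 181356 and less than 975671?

The n-th heptagonal number is n(5n−3)/2.
Smallest index with value > 181356: n = 270 (giving 181845).
Largest index with value < 975671: n = 625 (giving 975625).
Indices 270 through 625: 356 terms.

356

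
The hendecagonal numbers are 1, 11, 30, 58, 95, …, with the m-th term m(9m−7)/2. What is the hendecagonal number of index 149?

The 149th hendecagonal number is n(9n−7)/2 with n = 149.
149·(9·149 − 7)/2 = 149·1334/2 = 149·667 = 99383.

99383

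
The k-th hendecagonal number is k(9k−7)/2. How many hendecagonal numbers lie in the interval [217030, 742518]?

The n-th hendecagonal number is n(9n−7)/2.
Smallest index with value ≥ 217030: n = 220 (giving 217030).
Largest index with value ≤ 742518: n = 406 (giving 740341).
Indices 220 through 406: 187 terms.

187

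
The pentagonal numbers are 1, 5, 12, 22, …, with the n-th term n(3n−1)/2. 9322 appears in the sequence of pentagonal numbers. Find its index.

79

Set n(3n−1)/2 = 9322, giving 3n² − n − 18644 = 0.
The discriminant is 1 + 24·9322 = 223729, and √223729 = 473.
So n = (1 + 473) / 6 = 474/6 = 79.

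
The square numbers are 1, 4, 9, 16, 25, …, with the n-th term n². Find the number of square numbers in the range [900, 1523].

The n-th square number is n².
Smallest index with value ≥ 900: n = 30 (giving 900).
Largest index with value ≤ 1523: n = 39 (giving 1521).
Indices 30 through 39: 10 terms.

10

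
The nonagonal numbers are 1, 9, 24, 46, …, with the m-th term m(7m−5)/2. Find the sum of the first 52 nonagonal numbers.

Σ i(7i−5)/2 = (7Σi² − 5Σi) / 2 over i = 1..52.
Σi = 1378 and Σi² = 48230.
(7·48230 − 5·1378) / 2 = 330720/2 = 165360.

165360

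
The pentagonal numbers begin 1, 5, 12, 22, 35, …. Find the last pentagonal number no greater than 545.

532

Solve n(3n−1)/2 ≤ 545 for integer n.
n = 19 gives 532 ≤ 545, while n = 20 gives 590 > 545; so the answer is 532.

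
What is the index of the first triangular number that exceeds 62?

Solve n(n+1)/2 > 62 for integer n.
The largest n with value ≤ 62 is 10 (since 55 ≤ 62 < 66), so the first above is n = 11, value 66.

11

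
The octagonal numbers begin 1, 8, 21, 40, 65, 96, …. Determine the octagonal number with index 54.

8640

54·(3·54 − 2) = 54·160 = 8640.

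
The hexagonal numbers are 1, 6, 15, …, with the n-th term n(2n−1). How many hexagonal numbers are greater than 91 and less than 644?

The n-th hexagonal number is n(2n−1).
Smallest index with value > 91: n = 8 (giving 120).
Largest index with value < 644: n = 18 (giving 630).
Indices 8 through 18: 11 terms.

11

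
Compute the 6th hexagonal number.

The 6th hexagonal number is n(2n−1) with n = 6.
6·(2·6 − 1) = 6·11 = 66.

66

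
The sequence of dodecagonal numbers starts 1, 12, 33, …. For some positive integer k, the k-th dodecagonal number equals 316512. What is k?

252

Set n(5n−4) = 316512, giving 5n² − 4n − 316512 = 0.
The discriminant is 16 + 20·316512 = 6330256, and √6330256 = 2516.
So n = (4 + 2516) / 10 = 2520/10 = 252.
Check: 252·(5·252 − 4) = 316512. ✓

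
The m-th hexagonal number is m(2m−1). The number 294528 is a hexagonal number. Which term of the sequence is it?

Set n(2n−1) = 294528, giving 2n² − n − 294528 = 0.
The discriminant is 1 + 8·294528 = 2356225, and √2356225 = 1535.
So n = (1 + 1535) / 4 = 1536/4 = 384.
Check: 384·(2·384 − 1) = 294528. ✓

384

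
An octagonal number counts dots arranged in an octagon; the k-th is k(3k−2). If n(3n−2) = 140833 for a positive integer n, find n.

Set n(3n−2) = 140833, giving 3n² − 2n − 140833 = 0.
The discriminant is 4 + 12·140833 = 1690000, and √1690000 = 1300.
So n = (2 + 1300) / 6 = 1302/6 = 217.
Check: 217·(3·217 − 2) = 140833. ✓

217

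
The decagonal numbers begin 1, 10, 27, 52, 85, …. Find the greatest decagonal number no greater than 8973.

8695

Solve n(4n−3) ≤ 8973 for integer n.
n = 47 gives 8695 ≤ 8973, while n = 48 gives 9072 > 8973; so the answer is 8695.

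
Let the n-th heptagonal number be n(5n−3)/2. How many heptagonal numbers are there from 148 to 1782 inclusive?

20

The n-th heptagonal number is n(5n−3)/2.
Smallest index with value ≥ 148: n = 8 (giving 148).
Largest index with value ≤ 1782: n = 27 (giving 1782).
Indices 8 through 27: 20 terms.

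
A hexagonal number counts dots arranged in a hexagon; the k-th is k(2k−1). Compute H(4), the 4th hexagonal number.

28

4·(2·4 − 1) = 4·7 = 28.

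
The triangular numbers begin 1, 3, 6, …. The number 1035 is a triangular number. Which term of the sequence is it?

Set n(n+1)/2 = 1035, giving n² + n − 2070 = 0.
The discriminant is 1 + 8·1035 = 8281, and √8281 = 91.
So n = (-1 + 91) / 2 = 90/2 = 45.
Check: 45·46/2 = 1035. ✓

45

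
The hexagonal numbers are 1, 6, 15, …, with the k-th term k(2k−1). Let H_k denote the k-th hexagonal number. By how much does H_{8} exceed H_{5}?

8·(2·8 − 1) = 120 and 5·(2·5 − 1) = 45.
Difference: 120 − 45 = 75.

75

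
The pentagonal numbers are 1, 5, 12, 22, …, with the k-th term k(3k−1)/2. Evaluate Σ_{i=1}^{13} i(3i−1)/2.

Σ i(3i−1)/2 = (3Σi² − Σi) / 2 over i = 1..13.
Σi = 91 and Σi² = 819.
(3·819 − 1·91) / 2 = 2366/2 = 1183.

1183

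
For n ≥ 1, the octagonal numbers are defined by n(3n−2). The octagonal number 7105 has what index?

49

Set n(3n−2) = 7105, giving 3n² − 2n − 7105 = 0.
The discriminant is 4 + 12·7105 = 85264, and √85264 = 292.
So n = (2 + 292) / 6 = 294/6 = 49.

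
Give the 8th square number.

8² = 64.

64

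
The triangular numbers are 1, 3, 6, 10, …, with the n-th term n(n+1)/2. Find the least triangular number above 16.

21

Solve n(n+1)/2 > 16 for integer n.
The largest n with value ≤ 16 is 5 (since 15 ≤ 16 < 21), so the first above is n = 6, value 21.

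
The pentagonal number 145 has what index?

Set n(3n−1)/2 = 145, giving 3n² − n − 290 = 0.
So n = (1 + 59) / 6 = 60/6 = 10.

10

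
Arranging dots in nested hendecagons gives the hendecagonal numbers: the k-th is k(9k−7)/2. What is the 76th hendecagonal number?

The 76th hendecagonal number is n(9n−7)/2 with n = 76.
76·(9·76 − 7)/2 = 76·677/2 = 25726.

25726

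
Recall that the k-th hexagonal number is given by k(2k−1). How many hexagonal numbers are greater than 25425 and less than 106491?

The n-th hexagonal number is n(2n−1).
Smallest index with value > 25425: n = 114 (giving 25878).
Largest index with value < 106491: n = 230 (giving 105570).
Indices 114 through 230: 117 terms.

117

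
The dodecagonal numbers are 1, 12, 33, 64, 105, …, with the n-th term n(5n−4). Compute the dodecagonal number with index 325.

The 325th dodecagonal number is n(5n−4) with n = 325.
325·(5·325 − 4) = 325·1621 = 526825.

526825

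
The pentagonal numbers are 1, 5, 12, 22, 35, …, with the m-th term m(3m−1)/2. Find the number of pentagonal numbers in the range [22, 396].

The n-th pentagonal number is n(3n−1)/2.
Smallest index with value ≥ 22: n = 4 (giving 22).
Largest index with value ≤ 396: n = 16 (giving 376).
Indices 4 through 16: 13 terms.

13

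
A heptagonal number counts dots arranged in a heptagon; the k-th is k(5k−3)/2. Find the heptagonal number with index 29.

2059

The 29th heptagonal number is n(5n−3)/2 with n = 29.
29·(5·29 − 3)/2 = 29·142/2 = 29·71 = 2059.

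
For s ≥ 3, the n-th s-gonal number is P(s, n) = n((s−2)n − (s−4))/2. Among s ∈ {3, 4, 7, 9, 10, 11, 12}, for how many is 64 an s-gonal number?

2

s = 3: P(3, 10) = 55 and P(3, 11) = 66; 64 is not s-gonal.
s = 4: P(4, 8) = 64. ✓
s = 7: P(7, 5) = 55 and P(7, 6) = 81; 64 is not s-gonal.
s = 9: P(9, 4) = 46 and P(9, 5) = 75; 64 is not s-gonal.
s = 10: P(10, 4) = 52 and P(10, 5) = 85; 64 is not s-gonal.
s = 11: P(11, 4) = 58 and P(11, 5) = 95; 64 is not s-gonal.
s = 12: P(12, 4) = 64. ✓
Hits: s ∈ {4, 12} → 2.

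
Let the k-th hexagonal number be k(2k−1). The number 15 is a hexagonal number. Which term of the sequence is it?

Set n(2n−1) = 15, giving 2n² − n − 15 = 0.
So n = (1 + 11) / 4 = 12/4 = 3.

3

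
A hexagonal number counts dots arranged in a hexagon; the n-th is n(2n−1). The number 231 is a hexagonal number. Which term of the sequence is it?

11

Set n(2n−1) = 231, giving 2n² − n − 231 = 0.
So n = (1 + 43) / 4 = 44/4 = 11.
Check: 11·(2·11 − 1) = 231. ✓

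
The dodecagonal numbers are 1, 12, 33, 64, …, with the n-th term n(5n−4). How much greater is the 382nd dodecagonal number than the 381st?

3811

Consecutive dodecagonal numbers differ by 10n − 9: here 10·382 − 9 = 3811.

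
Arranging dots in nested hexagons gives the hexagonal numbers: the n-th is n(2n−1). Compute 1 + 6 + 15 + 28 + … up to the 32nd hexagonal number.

22352

Σ i(2i−1) = 2Σi² − Σi over i = 1..32.
Σi = 528 and Σi² = 11440.
2·11440 − 1·528 = 22352.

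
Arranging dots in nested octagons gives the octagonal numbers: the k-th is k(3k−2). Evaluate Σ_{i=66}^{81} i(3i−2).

Σ i(3i−2) = 3Σi² − 2Σi over i = 66..81.
Σi = 3321 − 2145 = 1176 and Σi² = 180441 − 93665 = 86776.
3·86776 − 2·1176 = 257976.

257976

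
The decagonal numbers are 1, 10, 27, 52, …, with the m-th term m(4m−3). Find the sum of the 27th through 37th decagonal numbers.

Σ i(4i−3) = 4Σi² − 3Σi over i = 27..37.
Σi = 703 − 351 = 352 and Σi² = 17575 − 6201 = 11374.
4·11374 − 3·352 = 44440.

44440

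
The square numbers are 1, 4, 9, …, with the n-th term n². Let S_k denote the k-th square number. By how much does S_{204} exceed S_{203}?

407

n² − (n−1)² = 2n − 1, so 204² − 203² = 2·204 − 1 = 407.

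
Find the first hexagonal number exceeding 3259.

3321

Solve n(2n−1) > 3259 for integer n.
The largest n with value ≤ 3259 is 40 (since 3160 ≤ 3259 < 3321), so the first above is n = 41, value 3321.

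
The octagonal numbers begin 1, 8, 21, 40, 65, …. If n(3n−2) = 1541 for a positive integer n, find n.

Set n(3n−2) = 1541, giving 3n² − 2n − 1541 = 0.
The discriminant is 4 + 12·1541 = 18496, and √18496 = 136.
So n = (2 + 136) / 6 = 138/6 = 23.

23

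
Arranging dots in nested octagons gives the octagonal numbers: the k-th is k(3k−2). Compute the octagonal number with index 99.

The 99th octagonal number is n(3n−2) with n = 99.
99·(3·99 − 2) = 99·295 = 29205.

29205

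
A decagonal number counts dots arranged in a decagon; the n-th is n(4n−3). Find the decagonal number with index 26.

2626

26·(4·26 − 3) = 26·101 = 2626.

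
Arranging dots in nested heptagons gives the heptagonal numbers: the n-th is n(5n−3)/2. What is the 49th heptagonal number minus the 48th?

241

Consecutive heptagonal numbers differ by 5n − 4: here 5·49 − 4 = 241.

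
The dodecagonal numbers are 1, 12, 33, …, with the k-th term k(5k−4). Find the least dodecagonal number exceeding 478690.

Solve n(5n−4) > 478690 for integer n.
The largest n with value ≤ 478690 is 309 (since 476169 ≤ 478690 < 479260), so the first above is n = 310, value 479260.

479260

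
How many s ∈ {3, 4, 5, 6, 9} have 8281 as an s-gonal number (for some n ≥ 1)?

s = 3: P(3, 128) = 8256 and P(3, 129) = 8385; 8281 is not s-gonal.
s = 4: P(4, 91) = 8281. ✓
s = 5: P(5, 74) = 8177 and P(5, 75) = 8400; 8281 is not s-gonal.
s = 6: P(6, 64) = 8128 and P(6, 65) = 8385; 8281 is not s-gonal.
s = 9: P(9, 49) = 8281. ✓
Hits: s ∈ {4, 9} → 2.

2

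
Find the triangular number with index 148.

148·149/2 = 22052/2 = 11026.

11026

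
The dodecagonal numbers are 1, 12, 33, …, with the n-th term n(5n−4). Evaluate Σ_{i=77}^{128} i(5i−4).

Σ i(5i−4) = 5Σi² − 4Σi over i = 77..128.
Σi = 8256 − 2926 = 5330 and Σi² = 707264 − 149226 = 558038.
5·558038 − 4·5330 = 2768870.

2768870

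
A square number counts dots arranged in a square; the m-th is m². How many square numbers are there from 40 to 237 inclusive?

9

The n-th square number is n².
Smallest index with value ≥ 40: n = 7 (giving 49).
Largest index with value ≤ 237: n = 15 (giving 225).
Indices 7 through 15: 9 terms.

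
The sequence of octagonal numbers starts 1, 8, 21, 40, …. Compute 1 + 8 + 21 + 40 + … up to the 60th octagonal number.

Σ i(3i−2) = 3Σi² − 2Σi over i = 1..60.
Σi = 1830 and Σi² = 73810.
3·73810 − 2·1830 = 217770.

217770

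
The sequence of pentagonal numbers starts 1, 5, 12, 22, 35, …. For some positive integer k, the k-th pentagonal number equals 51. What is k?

6

Set n(3n−1)/2 = 51, giving 3n² − n − 102 = 0.
The discriminant is 1 + 24·51 = 1225, and √1225 = 35.
So n = (1 + 35) / 6 = 36/6 = 6.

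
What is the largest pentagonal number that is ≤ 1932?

1926

Solve n(3n−1)/2 ≤ 1932 for integer n.
n = 36 gives 1926 ≤ 1932, while n = 37 gives 2035 > 1932; so the answer is 1926.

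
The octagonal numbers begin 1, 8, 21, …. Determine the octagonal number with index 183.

The 183rd octagonal number is n(3n−2) with n = 183.
183·(3·183 − 2) = 183·547 = 100101.

100101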